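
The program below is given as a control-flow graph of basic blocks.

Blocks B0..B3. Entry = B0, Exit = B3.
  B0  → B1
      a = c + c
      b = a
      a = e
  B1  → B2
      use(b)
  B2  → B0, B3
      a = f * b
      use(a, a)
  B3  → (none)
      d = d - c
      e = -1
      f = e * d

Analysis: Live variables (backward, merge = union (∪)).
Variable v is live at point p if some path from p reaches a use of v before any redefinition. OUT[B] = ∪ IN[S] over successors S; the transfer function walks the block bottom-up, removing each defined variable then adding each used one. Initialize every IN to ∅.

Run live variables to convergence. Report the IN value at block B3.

Converged values:
  B0: | IN={c, d, e, f} | OUT={b, c, d, e, f}
  B1: | IN={b, c, d, e, f} | OUT={b, c, d, e, f}
  B2: | IN={b, c, d, e, f} | OUT={c, d, e, f}
  B3: | IN={c, d} | OUT={}

B3 is the boundary node: OUT[B3] = {}
Applying B3's transfer function to that OUT value gives IN[B3] (row B3 above).

Answer: {c, d}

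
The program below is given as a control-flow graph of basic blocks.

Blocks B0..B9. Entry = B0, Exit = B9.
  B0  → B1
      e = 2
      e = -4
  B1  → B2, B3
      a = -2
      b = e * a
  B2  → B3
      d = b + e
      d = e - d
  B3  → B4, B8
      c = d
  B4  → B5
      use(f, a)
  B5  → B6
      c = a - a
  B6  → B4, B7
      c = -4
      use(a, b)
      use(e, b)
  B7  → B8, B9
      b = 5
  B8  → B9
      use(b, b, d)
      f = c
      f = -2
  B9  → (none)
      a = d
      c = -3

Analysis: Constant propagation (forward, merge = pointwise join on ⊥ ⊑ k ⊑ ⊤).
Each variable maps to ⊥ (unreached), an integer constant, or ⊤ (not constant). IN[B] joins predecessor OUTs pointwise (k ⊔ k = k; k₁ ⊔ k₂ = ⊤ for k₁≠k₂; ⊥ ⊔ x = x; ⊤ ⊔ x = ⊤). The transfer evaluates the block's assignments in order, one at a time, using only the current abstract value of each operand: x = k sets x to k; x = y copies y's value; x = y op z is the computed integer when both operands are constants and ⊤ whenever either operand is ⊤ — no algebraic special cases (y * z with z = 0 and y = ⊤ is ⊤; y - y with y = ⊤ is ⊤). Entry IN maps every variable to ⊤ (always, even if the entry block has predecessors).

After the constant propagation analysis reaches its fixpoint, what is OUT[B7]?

Answer: {a: -2, b: 5, c: -4, d: ⊤, e: -4, f: ⊤}

Working:
Converged values:
  B0:  IN=(all ⊤)  OUT={e:-4; rest ⊤}
  B1:  IN={e:-4; rest ⊤}  OUT={a:-2, b:8, e:-4; rest ⊤}
  B2:  IN={a:-2, b:8, e:-4; rest ⊤}  OUT={a:-2, b:8, d:-8, e:-4; rest ⊤}
  B3:  IN={a:-2, b:8, e:-4; rest ⊤}  OUT={a:-2, b:8, e:-4; rest ⊤}
  B4:  IN={a:-2, b:8, e:-4; rest ⊤}  OUT={a:-2, b:8, e:-4; rest ⊤}
  B5:  IN={a:-2, b:8, e:-4; rest ⊤}  OUT={a:-2, b:8, c:0, e:-4; rest ⊤}
  B6:  IN={a:-2, b:8, c:0, e:-4; rest ⊤}  OUT={a:-2, b:8, c:-4, e:-4; rest ⊤}
  B7:  IN={a:-2, b:8, c:-4, e:-4; rest ⊤}  OUT={a:-2, b:5, c:-4, e:-4; rest ⊤}
  B8:  IN={a:-2, e:-4; rest ⊤}  OUT={a:-2, e:-4, f:-2; rest ⊤}
  B9:  IN={a:-2, e:-4; rest ⊤}  OUT={c:-3, e:-4; rest ⊤}

Merge at B7: IN[B7] = OUT[B6] = {a: -2, b: 8, c: -4, d: ⊤, e: -4, f: ⊤}
Applying B7's transfer function to that IN value gives OUT[B7] (row B7 above).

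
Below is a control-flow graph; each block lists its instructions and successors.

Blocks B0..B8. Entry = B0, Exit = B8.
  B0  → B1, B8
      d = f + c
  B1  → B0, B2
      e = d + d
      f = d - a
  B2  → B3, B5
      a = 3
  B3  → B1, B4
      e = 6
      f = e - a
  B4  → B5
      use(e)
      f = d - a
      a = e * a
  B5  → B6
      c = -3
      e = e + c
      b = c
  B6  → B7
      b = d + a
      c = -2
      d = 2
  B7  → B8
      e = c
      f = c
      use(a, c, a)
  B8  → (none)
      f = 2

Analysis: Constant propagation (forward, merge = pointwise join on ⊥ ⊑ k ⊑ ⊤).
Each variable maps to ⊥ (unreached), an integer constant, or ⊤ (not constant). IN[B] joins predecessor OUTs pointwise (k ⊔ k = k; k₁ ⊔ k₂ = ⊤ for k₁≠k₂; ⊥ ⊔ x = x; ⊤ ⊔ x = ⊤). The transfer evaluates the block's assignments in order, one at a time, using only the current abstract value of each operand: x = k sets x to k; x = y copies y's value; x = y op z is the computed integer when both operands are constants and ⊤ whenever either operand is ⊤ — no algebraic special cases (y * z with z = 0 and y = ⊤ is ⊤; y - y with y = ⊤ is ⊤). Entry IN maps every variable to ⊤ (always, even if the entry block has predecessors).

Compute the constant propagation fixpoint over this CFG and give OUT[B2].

Per-block solution:
  B0:   IN=(all ⊤)   OUT=(all ⊤)
  B1:   IN=(all ⊤)   OUT=(all ⊤)
  B2:   IN=(all ⊤)   OUT={a:3; rest ⊤}
  B3:   IN={a:3; rest ⊤}   OUT={a:3, e:6, f:3; rest ⊤}
  B4:   IN={a:3, e:6, f:3; rest ⊤}   OUT={a:18, e:6; rest ⊤}
  B5:   IN=(all ⊤)   OUT={b:-3, c:-3; rest ⊤}
  B6:   IN={b:-3, c:-3; rest ⊤}   OUT={c:-2, d:2; rest ⊤}
  B7:   IN={c:-2, d:2; rest ⊤}   OUT={c:-2, d:2, e:-2, f:-2; rest ⊤}
  B8:   IN=(all ⊤)   OUT={f:2; rest ⊤}

Merge at B2: IN[B2] = OUT[B1] = {a: ⊤, b: ⊤, c: ⊤, d: ⊤, e: ⊤, f: ⊤}
Applying B2's transfer function to that IN value gives OUT[B2] (row B2 above).

Answer: {a: 3, b: ⊤, c: ⊤, d: ⊤, e: ⊤, f: ⊤}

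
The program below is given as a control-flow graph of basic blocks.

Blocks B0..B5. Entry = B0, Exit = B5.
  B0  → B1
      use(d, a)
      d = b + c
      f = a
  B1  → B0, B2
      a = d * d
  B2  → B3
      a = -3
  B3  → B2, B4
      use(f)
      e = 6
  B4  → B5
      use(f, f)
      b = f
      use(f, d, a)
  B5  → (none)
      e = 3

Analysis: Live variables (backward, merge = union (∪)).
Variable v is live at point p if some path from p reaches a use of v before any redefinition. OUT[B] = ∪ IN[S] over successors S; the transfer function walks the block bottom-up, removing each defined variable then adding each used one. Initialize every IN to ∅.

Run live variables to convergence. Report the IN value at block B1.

Answer: {b, c, d, f}

Working:
Converged values:
  B0:  IN={a, b, c, d}  OUT={b, c, d, f}
  B1:  IN={b, c, d, f}  OUT={a, b, c, d, f}
  B2:  IN={d, f}  OUT={a, d, f}
  B3:  IN={a, d, f}  OUT={a, d, f}
  B4:  IN={a, d, f}  OUT={}
  B5:  IN={}  OUT={}

Merge at B1: OUT[B1] = IN[B0] ⊔ IN[B2] = {a, b, c, d, f}
Applying B1's transfer function to that OUT value gives IN[B1] (row B1 above).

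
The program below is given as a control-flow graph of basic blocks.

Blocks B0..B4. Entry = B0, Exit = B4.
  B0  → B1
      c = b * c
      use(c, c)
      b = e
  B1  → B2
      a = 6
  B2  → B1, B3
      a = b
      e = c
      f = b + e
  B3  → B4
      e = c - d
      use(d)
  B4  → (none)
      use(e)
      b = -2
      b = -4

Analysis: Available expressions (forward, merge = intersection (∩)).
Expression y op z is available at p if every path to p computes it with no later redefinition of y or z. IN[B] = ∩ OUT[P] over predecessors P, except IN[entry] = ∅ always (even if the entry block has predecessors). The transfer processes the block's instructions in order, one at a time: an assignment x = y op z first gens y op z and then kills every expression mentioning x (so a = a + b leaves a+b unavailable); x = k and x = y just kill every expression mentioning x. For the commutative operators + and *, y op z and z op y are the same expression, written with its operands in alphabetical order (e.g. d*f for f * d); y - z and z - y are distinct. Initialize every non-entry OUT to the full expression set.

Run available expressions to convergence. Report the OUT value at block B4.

Converged values:
  B0:   IN={}   OUT={}
  B1:   IN={}   OUT={}
  B2:   IN={}   OUT={b+e}
  B3:   IN={b+e}   OUT={c-d}
  B4:   IN={c-d}   OUT={c-d}

Merge at B4: IN[B4] = OUT[B3] = {c-d}
Applying B4's transfer function to that IN value gives OUT[B4] (row B4 above).

Answer: {c-d}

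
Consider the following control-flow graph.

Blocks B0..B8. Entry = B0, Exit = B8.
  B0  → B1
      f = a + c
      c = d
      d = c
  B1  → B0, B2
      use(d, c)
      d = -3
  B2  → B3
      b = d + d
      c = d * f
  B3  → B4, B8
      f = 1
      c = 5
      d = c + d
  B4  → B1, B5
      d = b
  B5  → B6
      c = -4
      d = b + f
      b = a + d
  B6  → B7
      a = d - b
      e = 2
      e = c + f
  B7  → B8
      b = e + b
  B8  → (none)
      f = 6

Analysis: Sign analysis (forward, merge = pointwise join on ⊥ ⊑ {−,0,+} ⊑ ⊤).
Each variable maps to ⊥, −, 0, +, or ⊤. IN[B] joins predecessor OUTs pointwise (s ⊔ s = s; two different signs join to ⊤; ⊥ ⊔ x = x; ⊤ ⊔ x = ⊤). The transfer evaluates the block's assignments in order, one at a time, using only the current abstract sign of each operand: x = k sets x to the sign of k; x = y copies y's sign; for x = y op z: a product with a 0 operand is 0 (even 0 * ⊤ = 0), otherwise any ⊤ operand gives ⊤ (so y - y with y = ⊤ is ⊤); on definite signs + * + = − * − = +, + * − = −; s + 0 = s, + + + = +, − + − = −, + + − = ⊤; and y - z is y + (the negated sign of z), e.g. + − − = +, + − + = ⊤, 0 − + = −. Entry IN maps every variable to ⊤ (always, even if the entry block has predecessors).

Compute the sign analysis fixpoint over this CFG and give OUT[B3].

Fixpoint table:
  B0:  IN=(all ⊤)  OUT=(all ⊤)
  B1:  IN=(all ⊤)  OUT={d:-; rest ⊤}
  B2:  IN={d:-; rest ⊤}  OUT={b:-, d:-; rest ⊤}
  B3:  IN={b:-, d:-; rest ⊤}  OUT={b:-, c:+, f:+; rest ⊤}
  B4:  IN={b:-, c:+, f:+; rest ⊤}  OUT={b:-, c:+, d:-, f:+; rest ⊤}
  B5:  IN={b:-, c:+, d:-, f:+; rest ⊤}  OUT={c:-, f:+; rest ⊤}
  B6:  IN={c:-, f:+; rest ⊤}  OUT={c:-, f:+; rest ⊤}
  B7:  IN={c:-, f:+; rest ⊤}  OUT={c:-, f:+; rest ⊤}
  B8:  IN={f:+; rest ⊤}  OUT={f:+; rest ⊤}

Merge at B3: IN[B3] = OUT[B2] = {a: ⊤, b: -, c: ⊤, d: -, e: ⊤, f: ⊤}
Applying B3's transfer function to that IN value gives OUT[B3] (row B3 above).

Answer: {a: ⊤, b: -, c: +, d: ⊤, e: ⊤, f: +}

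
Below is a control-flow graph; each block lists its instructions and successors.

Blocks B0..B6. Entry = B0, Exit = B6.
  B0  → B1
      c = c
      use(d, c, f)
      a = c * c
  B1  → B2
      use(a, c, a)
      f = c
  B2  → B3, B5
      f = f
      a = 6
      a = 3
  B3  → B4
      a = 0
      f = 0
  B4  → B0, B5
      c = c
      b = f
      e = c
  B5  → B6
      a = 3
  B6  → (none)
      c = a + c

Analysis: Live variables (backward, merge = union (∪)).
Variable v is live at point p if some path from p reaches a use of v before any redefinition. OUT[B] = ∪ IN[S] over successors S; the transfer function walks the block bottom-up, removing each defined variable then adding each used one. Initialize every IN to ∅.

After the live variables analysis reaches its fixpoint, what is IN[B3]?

Converged values:
  B0:  IN={c, d, f}  OUT={a, c, d}
  B1:  IN={a, c, d}  OUT={c, d, f}
  B2:  IN={c, d, f}  OUT={c, d}
  B3:  IN={c, d}  OUT={c, d, f}
  B4:  IN={c, d, f}  OUT={c, d, f}
  B5:  IN={c}  OUT={a, c}
  B6:  IN={a, c}  OUT={}

Merge at B3: OUT[B3] = IN[B4] = {c, d, f}
Applying B3's transfer function to that OUT value gives IN[B3] (row B3 above).

Answer: {c, d}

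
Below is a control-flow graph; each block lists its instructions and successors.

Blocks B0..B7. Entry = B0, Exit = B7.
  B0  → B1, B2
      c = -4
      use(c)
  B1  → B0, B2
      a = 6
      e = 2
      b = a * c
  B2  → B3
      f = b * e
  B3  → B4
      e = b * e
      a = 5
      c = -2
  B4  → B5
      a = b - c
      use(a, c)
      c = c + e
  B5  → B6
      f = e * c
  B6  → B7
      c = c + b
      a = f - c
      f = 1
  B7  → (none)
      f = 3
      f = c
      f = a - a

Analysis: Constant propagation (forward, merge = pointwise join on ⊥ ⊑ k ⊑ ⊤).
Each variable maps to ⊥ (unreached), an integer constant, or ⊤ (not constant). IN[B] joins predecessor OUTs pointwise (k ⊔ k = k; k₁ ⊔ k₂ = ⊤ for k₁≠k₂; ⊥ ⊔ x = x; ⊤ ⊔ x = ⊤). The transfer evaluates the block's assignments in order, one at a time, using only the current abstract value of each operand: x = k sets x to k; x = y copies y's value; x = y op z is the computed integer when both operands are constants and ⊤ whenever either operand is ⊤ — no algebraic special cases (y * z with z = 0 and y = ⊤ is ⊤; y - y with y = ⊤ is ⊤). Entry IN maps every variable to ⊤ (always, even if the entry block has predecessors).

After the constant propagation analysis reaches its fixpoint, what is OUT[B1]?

Per-block solution:
  B0: | IN=(all ⊤) | OUT={c:-4; rest ⊤}
  B1: | IN={c:-4; rest ⊤} | OUT={a:6, b:-24, c:-4, e:2; rest ⊤}
  B2: | IN={c:-4; rest ⊤} | OUT={c:-4; rest ⊤}
  B3: | IN={c:-4; rest ⊤} | OUT={a:5, c:-2; rest ⊤}
  B4: | IN={a:5, c:-2; rest ⊤} | OUT=(all ⊤)
  B5: | IN=(all ⊤) | OUT=(all ⊤)
  B6: | IN=(all ⊤) | OUT={f:1; rest ⊤}
  B7: | IN={f:1; rest ⊤} | OUT=(all ⊤)

Merge at B1: IN[B1] = OUT[B0] = {a: ⊤, b: ⊤, c: -4, d: ⊤, e: ⊤, f: ⊤}
Applying B1's transfer function to that IN value gives OUT[B1] (row B1 above).

Answer: {a: 6, b: -24, c: -4, d: ⊤, e: 2, f: ⊤}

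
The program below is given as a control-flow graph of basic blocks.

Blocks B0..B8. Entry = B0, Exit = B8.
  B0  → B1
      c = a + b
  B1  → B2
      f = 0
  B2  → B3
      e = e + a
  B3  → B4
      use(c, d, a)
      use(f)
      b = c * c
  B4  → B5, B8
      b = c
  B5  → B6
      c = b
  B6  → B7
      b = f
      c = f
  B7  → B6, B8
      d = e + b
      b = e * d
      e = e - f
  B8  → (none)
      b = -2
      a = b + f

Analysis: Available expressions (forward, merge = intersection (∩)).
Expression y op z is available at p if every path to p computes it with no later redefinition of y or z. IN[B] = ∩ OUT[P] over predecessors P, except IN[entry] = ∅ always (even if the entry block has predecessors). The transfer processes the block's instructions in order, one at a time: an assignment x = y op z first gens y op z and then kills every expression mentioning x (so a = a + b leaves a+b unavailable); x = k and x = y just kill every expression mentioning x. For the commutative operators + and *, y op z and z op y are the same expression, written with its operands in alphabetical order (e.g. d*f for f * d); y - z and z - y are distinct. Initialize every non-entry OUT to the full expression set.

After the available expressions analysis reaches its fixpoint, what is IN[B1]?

Fixpoint table:
  B0: | IN={} | OUT={a+b}
  B1: | IN={a+b} | OUT={a+b}
  B2: | IN={a+b} | OUT={a+b}
  B3: | IN={a+b} | OUT={c*c}
  B4: | IN={c*c} | OUT={c*c}
  B5: | IN={c*c} | OUT={}
  B6: | IN={} | OUT={}
  B7: | IN={} | OUT={}
  B8: | IN={} | OUT={b+f}

Merge at B1: IN[B1] = OUT[B0] = {a+b}

Answer: {a+b}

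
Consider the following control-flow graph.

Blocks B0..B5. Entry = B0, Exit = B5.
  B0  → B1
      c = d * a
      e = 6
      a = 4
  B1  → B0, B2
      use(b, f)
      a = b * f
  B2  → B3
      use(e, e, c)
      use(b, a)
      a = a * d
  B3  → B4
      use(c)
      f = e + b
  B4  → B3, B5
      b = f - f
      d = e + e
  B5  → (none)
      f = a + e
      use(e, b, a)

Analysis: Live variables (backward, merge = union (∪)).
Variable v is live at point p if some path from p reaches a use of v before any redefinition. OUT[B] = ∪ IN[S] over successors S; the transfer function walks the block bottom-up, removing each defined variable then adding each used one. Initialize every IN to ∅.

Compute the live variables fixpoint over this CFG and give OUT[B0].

Per-block solution:
  B0:  IN={a, b, d, f}  OUT={b, c, d, e, f}
  B1:  IN={b, c, d, e, f}  OUT={a, b, c, d, e, f}
  B2:  IN={a, b, c, d, e}  OUT={a, b, c, e}
  B3:  IN={a, b, c, e}  OUT={a, c, e, f}
  B4:  IN={a, c, e, f}  OUT={a, b, c, e}
  B5:  IN={a, b, e}  OUT={}

Merge at B0: OUT[B0] = IN[B1] = {b, c, d, e, f}

Answer: {b, c, d, e, f}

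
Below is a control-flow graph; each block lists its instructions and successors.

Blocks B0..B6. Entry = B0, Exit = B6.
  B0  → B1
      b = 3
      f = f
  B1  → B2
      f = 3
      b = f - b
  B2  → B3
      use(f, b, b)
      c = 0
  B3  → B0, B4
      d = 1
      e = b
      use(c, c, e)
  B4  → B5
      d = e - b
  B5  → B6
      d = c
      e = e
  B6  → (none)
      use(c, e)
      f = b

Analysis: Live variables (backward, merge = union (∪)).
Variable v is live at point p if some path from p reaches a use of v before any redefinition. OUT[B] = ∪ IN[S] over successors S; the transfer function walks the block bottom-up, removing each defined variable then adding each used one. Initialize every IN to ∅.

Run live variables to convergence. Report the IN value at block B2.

Fixpoint table:
  B0:  IN={f}  OUT={b}
  B1:  IN={b}  OUT={b, f}
  B2:  IN={b, f}  OUT={b, c, f}
  B3:  IN={b, c, f}  OUT={b, c, e, f}
  B4:  IN={b, c, e}  OUT={b, c, e}
  B5:  IN={b, c, e}  OUT={b, c, e}
  B6:  IN={b, c, e}  OUT={}

Merge at B2: OUT[B2] = IN[B3] = {b, c, f}
Applying B2's transfer function to that OUT value gives IN[B2] (row B2 above).

Answer: {b, f}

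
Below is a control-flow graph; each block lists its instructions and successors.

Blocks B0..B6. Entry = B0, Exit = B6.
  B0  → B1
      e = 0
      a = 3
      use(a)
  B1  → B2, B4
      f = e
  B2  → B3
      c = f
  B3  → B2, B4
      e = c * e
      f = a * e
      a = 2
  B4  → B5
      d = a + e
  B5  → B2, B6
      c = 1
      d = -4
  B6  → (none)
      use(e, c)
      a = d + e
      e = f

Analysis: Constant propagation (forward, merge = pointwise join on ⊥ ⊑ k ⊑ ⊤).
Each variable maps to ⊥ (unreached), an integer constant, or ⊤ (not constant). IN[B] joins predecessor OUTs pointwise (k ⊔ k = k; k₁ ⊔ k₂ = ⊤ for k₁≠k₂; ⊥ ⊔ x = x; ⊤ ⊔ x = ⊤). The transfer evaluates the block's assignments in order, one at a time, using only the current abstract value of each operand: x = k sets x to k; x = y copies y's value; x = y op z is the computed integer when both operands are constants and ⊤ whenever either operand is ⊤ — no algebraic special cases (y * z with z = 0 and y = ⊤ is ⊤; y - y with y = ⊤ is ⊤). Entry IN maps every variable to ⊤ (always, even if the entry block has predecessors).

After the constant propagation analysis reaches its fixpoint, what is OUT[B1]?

Answer: {a: 3, b: ⊤, c: ⊤, d: ⊤, e: 0, f: 0}

Trace:
Converged values:
  B0:  IN=(all ⊤)  OUT={a:3, e:0; rest ⊤}
  B1:  IN={a:3, e:0; rest ⊤}  OUT={a:3, e:0, f:0; rest ⊤}
  B2:  IN=(all ⊤)  OUT=(all ⊤)
  B3:  IN=(all ⊤)  OUT={a:2; rest ⊤}
  B4:  IN=(all ⊤)  OUT=(all ⊤)
  B5:  IN=(all ⊤)  OUT={c:1, d:-4; rest ⊤}
  B6:  IN={c:1, d:-4; rest ⊤}  OUT={c:1, d:-4; rest ⊤}

Merge at B1: IN[B1] = OUT[B0] = {a: 3, b: ⊤, c: ⊤, d: ⊤, e: 0, f: ⊤}
Applying B1's transfer function to that IN value gives OUT[B1] (row B1 above).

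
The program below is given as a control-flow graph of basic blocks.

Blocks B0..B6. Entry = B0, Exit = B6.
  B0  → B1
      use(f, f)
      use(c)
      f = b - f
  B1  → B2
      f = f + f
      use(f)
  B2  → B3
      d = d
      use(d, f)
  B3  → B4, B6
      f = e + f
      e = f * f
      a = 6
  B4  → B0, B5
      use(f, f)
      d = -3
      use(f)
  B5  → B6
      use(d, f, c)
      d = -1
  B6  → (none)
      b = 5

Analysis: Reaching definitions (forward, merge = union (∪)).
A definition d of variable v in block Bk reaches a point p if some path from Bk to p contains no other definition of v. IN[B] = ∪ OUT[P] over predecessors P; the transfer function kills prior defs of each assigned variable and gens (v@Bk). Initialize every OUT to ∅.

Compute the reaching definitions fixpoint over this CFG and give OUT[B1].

Answer: {a@B3, d@B4, e@B3, f@B1}

Trace:
Per-block solution:
  B0:   IN={a@B3, d@B4, e@B3, f@B3}   OUT={a@B3, d@B4, e@B3, f@B0}
  B1:   IN={a@B3, d@B4, e@B3, f@B0}   OUT={a@B3, d@B4, e@B3, f@B1}
  B2:   IN={a@B3, d@B4, e@B3, f@B1}   OUT={a@B3, d@B2, e@B3, f@B1}
  B3:   IN={a@B3, d@B2, e@B3, f@B1}   OUT={a@B3, d@B2, e@B3, f@B3}
  B4:   IN={a@B3, d@B2, e@B3, f@B3}   OUT={a@B3, d@B4, e@B3, f@B3}
  B5:   IN={a@B3, d@B4, e@B3, f@B3}   OUT={a@B3, d@B5, e@B3, f@B3}
  B6:   IN={a@B3, d@B2, d@B5, e@B3, f@B3}   OUT={a@B3, b@B6, d@B2, d@B5, e@B3, f@B3}

Merge at B1: IN[B1] = OUT[B0] = {a@B3, d@B4, e@B3, f@B0}
Applying B1's transfer function to that IN value gives OUT[B1] (row B1 above).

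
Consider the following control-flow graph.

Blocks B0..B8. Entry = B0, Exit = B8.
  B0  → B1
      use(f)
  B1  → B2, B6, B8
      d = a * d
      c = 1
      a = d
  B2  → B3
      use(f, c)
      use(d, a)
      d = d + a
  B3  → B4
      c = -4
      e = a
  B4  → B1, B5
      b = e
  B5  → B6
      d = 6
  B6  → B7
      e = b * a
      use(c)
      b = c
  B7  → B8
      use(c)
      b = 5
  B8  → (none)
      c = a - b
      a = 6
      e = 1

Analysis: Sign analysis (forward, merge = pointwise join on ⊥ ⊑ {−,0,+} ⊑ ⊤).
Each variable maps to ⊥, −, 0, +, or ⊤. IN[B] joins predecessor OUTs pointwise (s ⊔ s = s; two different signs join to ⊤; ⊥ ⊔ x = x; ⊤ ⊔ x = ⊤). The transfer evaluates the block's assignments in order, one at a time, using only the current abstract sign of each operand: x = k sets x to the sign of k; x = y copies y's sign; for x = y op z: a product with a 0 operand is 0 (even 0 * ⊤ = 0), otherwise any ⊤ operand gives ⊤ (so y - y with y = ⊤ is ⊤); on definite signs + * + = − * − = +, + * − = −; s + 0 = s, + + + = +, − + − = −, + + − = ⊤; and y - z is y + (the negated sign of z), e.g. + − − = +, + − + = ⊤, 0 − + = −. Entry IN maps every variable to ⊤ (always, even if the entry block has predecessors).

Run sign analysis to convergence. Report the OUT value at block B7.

Answer: {a: ⊤, b: +, c: ⊤, d: ⊤, e: ⊤, f: ⊤}

Working:
Per-block solution:
  B0:  IN=(all ⊤)  OUT=(all ⊤)
  B1:  IN=(all ⊤)  OUT={c:+; rest ⊤}
  B2:  IN={c:+; rest ⊤}  OUT={c:+; rest ⊤}
  B3:  IN={c:+; rest ⊤}  OUT={c:-; rest ⊤}
  B4:  IN={c:-; rest ⊤}  OUT={c:-; rest ⊤}
  B5:  IN={c:-; rest ⊤}  OUT={c:-, d:+; rest ⊤}
  B6:  IN=(all ⊤)  OUT=(all ⊤)
  B7:  IN=(all ⊤)  OUT={b:+; rest ⊤}
  B8:  IN=(all ⊤)  OUT={a:+, e:+; rest ⊤}

Merge at B7: IN[B7] = OUT[B6] = {a: ⊤, b: ⊤, c: ⊤, d: ⊤, e: ⊤, f: ⊤}
Applying B7's transfer function to that IN value gives OUT[B7] (row B7 above).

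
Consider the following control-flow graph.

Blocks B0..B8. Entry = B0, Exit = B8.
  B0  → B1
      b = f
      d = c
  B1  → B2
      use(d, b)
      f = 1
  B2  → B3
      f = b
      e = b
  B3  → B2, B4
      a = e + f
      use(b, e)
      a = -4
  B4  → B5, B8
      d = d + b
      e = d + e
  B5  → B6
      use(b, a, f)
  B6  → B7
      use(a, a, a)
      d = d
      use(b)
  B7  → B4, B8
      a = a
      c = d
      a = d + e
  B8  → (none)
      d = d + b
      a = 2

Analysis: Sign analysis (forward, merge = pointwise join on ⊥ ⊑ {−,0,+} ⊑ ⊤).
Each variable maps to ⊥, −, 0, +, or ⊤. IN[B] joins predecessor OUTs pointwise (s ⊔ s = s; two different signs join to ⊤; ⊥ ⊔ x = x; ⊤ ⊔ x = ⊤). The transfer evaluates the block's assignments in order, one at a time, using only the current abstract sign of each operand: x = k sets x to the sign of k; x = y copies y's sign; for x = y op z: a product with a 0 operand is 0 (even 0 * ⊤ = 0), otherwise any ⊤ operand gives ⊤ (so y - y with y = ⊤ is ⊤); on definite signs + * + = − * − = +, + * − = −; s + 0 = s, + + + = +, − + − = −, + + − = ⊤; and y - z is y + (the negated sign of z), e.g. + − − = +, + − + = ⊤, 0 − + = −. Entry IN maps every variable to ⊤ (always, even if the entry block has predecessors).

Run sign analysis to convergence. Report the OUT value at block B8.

Per-block solution:
  B0:   IN=(all ⊤)   OUT=(all ⊤)
  B1:   IN=(all ⊤)   OUT={f:+; rest ⊤}
  B2:   IN=(all ⊤)   OUT=(all ⊤)
  B3:   IN=(all ⊤)   OUT={a:-; rest ⊤}
  B4:   IN=(all ⊤)   OUT=(all ⊤)
  B5:   IN=(all ⊤)   OUT=(all ⊤)
  B6:   IN=(all ⊤)   OUT=(all ⊤)
  B7:   IN=(all ⊤)   OUT=(all ⊤)
  B8:   IN=(all ⊤)   OUT={a:+; rest ⊤}

Merge at B8: IN[B8] = OUT[B4] ⊔ OUT[B7] = {a: ⊤, b: ⊤, c: ⊤, d: ⊤, e: ⊤, f: ⊤}
Applying B8's transfer function to that IN value gives OUT[B8] (row B8 above).

Answer: {a: +, b: ⊤, c: ⊤, d: ⊤, e: ⊤, f: ⊤}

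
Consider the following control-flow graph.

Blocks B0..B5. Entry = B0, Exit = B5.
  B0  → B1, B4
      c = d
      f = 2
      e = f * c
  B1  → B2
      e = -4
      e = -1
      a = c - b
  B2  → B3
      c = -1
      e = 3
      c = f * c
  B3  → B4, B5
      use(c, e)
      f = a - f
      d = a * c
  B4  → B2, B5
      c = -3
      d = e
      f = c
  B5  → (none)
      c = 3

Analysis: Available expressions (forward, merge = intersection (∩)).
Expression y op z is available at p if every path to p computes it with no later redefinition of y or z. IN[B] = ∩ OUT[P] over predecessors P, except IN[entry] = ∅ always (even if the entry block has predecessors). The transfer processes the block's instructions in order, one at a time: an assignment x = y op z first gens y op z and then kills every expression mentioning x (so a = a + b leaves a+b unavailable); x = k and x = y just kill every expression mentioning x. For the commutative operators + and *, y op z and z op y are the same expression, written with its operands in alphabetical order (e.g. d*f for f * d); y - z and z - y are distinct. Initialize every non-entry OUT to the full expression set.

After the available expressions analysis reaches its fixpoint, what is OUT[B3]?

Answer: {a*c}

Trace:
Per-block solution:
  B0:   IN={}   OUT={c*f}
  B1:   IN={c*f}   OUT={c*f, c-b}
  B2:   IN={}   OUT={}
  B3:   IN={}   OUT={a*c}
  B4:   IN={}   OUT={}
  B5:   IN={}   OUT={}

Merge at B3: IN[B3] = OUT[B2] = {}
Applying B3's transfer function to that IN value gives OUT[B3] (row B3 above).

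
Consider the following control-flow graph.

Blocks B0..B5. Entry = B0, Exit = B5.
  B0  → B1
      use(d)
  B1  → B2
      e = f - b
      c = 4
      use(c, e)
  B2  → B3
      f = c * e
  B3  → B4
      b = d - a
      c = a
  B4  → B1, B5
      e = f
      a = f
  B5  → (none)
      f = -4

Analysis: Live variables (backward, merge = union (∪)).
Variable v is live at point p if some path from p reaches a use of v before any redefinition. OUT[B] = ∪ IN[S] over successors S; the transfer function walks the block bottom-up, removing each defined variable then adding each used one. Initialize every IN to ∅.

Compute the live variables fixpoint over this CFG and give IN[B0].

Fixpoint table:
  B0:  IN={a, b, d, f}  OUT={a, b, d, f}
  B1:  IN={a, b, d, f}  OUT={a, c, d, e}
  B2:  IN={a, c, d, e}  OUT={a, d, f}
  B3:  IN={a, d, f}  OUT={b, d, f}
  B4:  IN={b, d, f}  OUT={a, b, d, f}
  B5:  IN={}  OUT={}

Merge at B0: OUT[B0] = IN[B1] = {a, b, d, f}
Applying B0's transfer function to that OUT value gives IN[B0] (row B0 above).

Answer: {a, b, d, f}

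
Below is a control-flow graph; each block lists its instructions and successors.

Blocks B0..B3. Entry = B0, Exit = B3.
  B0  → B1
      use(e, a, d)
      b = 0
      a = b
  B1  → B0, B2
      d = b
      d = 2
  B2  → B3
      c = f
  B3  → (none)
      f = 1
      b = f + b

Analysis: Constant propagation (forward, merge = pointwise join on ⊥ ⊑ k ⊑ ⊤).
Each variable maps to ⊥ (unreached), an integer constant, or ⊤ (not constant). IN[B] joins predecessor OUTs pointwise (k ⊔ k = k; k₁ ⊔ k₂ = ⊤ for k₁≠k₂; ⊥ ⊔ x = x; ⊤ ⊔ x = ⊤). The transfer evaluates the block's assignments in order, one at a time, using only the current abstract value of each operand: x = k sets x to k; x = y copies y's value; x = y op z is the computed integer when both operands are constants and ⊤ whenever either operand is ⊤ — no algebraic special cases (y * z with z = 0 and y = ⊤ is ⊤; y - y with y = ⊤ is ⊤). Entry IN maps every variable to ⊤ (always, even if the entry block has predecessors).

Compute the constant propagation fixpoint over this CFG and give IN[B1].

Answer: {a: 0, b: 0, c: ⊤, d: ⊤, e: ⊤, f: ⊤}

Trace:
Fixpoint table:
  B0:   IN=(all ⊤)   OUT={a:0, b:0; rest ⊤}
  B1:   IN={a:0, b:0; rest ⊤}   OUT={a:0, b:0, d:2; rest ⊤}
  B2:   IN={a:0, b:0, d:2; rest ⊤}   OUT={a:0, b:0, d:2; rest ⊤}
  B3:   IN={a:0, b:0, d:2; rest ⊤}   OUT={a:0, b:1, d:2, f:1; rest ⊤}

Merge at B1: IN[B1] = OUT[B0] = {a: 0, b: 0, c: ⊤, d: ⊤, e: ⊤, f: ⊤}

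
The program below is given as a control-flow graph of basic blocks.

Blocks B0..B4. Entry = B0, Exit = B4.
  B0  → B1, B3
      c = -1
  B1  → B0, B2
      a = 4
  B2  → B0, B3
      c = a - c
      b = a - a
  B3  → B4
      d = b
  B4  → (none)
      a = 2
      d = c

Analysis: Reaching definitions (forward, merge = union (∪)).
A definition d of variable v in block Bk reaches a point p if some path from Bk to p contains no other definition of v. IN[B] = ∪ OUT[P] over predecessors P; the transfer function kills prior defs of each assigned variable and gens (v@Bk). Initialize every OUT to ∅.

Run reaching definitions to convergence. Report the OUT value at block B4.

Fixpoint table:
  B0: | IN={a@B1, b@B2, c@B0, c@B2} | OUT={a@B1, b@B2, c@B0}
  B1: | IN={a@B1, b@B2, c@B0} | OUT={a@B1, b@B2, c@B0}
  B2: | IN={a@B1, b@B2, c@B0} | OUT={a@B1, b@B2, c@B2}
  B3: | IN={a@B1, b@B2, c@B0, c@B2} | OUT={a@B1, b@B2, c@B0, c@B2, d@B3}
  B4: | IN={a@B1, b@B2, c@B0, c@B2, d@B3} | OUT={a@B4, b@B2, c@B0, c@B2, d@B4}

Merge at B4: IN[B4] = OUT[B3] = {a@B1, b@B2, c@B0, c@B2, d@B3}
Applying B4's transfer function to that IN value gives OUT[B4] (row B4 above).

Answer: {a@B4, b@B2, c@B0, c@B2, d@B4}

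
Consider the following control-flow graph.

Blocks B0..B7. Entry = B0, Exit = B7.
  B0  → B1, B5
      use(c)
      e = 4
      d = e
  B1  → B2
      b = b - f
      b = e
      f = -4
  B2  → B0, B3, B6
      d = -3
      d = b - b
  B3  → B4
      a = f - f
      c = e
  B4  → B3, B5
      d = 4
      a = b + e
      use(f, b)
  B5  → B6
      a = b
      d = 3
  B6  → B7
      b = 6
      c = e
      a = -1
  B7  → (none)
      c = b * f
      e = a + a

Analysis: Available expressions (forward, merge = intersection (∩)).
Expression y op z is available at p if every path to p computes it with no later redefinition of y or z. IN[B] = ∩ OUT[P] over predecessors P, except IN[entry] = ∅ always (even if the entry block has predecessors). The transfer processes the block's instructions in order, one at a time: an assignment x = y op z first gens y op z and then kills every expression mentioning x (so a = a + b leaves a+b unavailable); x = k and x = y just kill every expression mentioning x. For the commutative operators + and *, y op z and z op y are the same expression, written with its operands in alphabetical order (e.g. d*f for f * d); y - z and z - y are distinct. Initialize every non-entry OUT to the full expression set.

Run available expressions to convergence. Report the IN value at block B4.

Fixpoint table:
  B0:  IN={}  OUT={}
  B1:  IN={}  OUT={}
  B2:  IN={}  OUT={b-b}
  B3:  IN={b-b}  OUT={b-b, f-f}
  B4:  IN={b-b, f-f}  OUT={b+e, b-b, f-f}
  B5:  IN={}  OUT={}
  B6:  IN={}  OUT={}
  B7:  IN={}  OUT={a+a, b*f}

Merge at B4: IN[B4] = OUT[B3] = {b-b, f-f}

Answer: {b-b, f-f}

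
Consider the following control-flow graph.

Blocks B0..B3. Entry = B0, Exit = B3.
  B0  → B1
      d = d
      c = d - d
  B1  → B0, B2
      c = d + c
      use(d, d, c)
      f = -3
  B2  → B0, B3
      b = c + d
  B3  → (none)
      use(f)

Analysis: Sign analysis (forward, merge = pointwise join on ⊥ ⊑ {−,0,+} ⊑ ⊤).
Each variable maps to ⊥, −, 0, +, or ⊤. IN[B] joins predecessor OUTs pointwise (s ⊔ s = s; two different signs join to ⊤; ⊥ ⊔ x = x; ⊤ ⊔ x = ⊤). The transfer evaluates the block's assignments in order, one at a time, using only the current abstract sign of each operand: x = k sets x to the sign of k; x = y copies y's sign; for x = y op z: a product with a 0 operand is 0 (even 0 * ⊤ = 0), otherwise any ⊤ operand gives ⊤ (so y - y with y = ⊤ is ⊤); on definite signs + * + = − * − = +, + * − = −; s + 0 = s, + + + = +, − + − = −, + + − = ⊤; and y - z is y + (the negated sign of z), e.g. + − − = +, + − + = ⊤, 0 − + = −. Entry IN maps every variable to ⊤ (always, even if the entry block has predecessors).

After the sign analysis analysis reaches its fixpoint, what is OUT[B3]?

Answer: {a: ⊤, b: ⊤, c: ⊤, d: ⊤, e: ⊤, f: -}

Working:
Converged values:
  B0:  IN=(all ⊤)  OUT=(all ⊤)
  B1:  IN=(all ⊤)  OUT={f:-; rest ⊤}
  B2:  IN={f:-; rest ⊤}  OUT={f:-; rest ⊤}
  B3:  IN={f:-; rest ⊤}  OUT={f:-; rest ⊤}

Merge at B3: IN[B3] = OUT[B2] = {a: ⊤, b: ⊤, c: ⊤, d: ⊤, e: ⊤, f: -}
Applying B3's transfer function to that IN value gives OUT[B3] (row B3 above).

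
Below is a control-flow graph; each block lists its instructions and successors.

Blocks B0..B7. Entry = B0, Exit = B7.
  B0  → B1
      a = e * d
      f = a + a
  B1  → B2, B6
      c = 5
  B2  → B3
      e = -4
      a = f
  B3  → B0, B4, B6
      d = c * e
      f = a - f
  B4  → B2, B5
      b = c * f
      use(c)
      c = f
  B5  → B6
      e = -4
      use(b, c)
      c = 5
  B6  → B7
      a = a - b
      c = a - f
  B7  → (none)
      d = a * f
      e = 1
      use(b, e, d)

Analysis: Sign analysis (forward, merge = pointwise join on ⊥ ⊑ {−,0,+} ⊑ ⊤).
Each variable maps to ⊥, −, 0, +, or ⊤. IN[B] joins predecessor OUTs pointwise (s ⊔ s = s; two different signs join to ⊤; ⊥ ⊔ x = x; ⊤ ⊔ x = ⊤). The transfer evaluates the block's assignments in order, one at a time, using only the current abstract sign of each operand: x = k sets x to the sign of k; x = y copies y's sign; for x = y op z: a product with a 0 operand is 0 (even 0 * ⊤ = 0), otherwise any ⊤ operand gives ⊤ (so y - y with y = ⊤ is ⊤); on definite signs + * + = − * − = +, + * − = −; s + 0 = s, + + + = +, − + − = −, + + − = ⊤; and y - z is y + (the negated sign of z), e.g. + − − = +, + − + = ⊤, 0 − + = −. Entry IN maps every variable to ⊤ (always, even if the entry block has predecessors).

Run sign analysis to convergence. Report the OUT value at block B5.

Per-block solution:
  B0: | IN=(all ⊤) | OUT=(all ⊤)
  B1: | IN=(all ⊤) | OUT={c:+; rest ⊤}
  B2: | IN=(all ⊤) | OUT={e:-; rest ⊤}
  B3: | IN={e:-; rest ⊤} | OUT={e:-; rest ⊤}
  B4: | IN={e:-; rest ⊤} | OUT={e:-; rest ⊤}
  B5: | IN={e:-; rest ⊤} | OUT={c:+, e:-; rest ⊤}
  B6: | IN=(all ⊤) | OUT=(all ⊤)
  B7: | IN=(all ⊤) | OUT={e:+; rest ⊤}

Merge at B5: IN[B5] = OUT[B4] = {a: ⊤, b: ⊤, c: ⊤, d: ⊤, e: -, f: ⊤}
Applying B5's transfer function to that IN value gives OUT[B5] (row B5 above).

Answer: {a: ⊤, b: ⊤, c: +, d: ⊤, e: -, f: ⊤}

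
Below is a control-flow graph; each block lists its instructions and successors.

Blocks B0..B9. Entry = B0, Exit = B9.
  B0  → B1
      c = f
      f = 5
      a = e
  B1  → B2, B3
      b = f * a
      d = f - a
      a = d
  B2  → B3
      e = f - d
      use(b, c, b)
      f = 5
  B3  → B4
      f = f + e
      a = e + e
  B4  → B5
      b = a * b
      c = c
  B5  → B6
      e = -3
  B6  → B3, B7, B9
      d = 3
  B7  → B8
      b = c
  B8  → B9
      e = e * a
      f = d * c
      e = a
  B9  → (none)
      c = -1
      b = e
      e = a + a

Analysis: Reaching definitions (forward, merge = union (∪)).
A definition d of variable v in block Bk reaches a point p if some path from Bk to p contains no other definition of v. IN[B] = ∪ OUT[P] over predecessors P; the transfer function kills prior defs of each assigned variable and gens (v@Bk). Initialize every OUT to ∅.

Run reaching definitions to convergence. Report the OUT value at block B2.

Fixpoint table:
  B0:   IN={}   OUT={a@B0, c@B0, f@B0}
  B1:   IN={a@B0, c@B0, f@B0}   OUT={a@B1, b@B1, c@B0, d@B1, f@B0}
  B2:   IN={a@B1, b@B1, c@B0, d@B1, f@B0}   OUT={a@B1, b@B1, c@B0, d@B1, e@B2, f@B2}
  B3:   IN={a@B1, a@B3, b@B1, b@B4, c@B0, c@B4, d@B1, d@B6, e@B2, e@B5, f@B0, f@B2, f@B3}   OUT={a@B3, b@B1, b@B4, c@B0, c@B4, d@B1, d@B6, e@B2, e@B5, f@B3}
  B4:   IN={a@B3, b@B1, b@B4, c@B0, c@B4, d@B1, d@B6, e@B2, e@B5, f@B3}   OUT={a@B3, b@B4, c@B4, d@B1, d@B6, e@B2, e@B5, f@B3}
  B5:   IN={a@B3, b@B4, c@B4, d@B1, d@B6, e@B2, e@B5, f@B3}   OUT={a@B3, b@B4, c@B4, d@B1, d@B6, e@B5, f@B3}
  B6:   IN={a@B3, b@B4, c@B4, d@B1, d@B6, e@B5, f@B3}   OUT={a@B3, b@B4, c@B4, d@B6, e@B5, f@B3}
  B7:   IN={a@B3, b@B4, c@B4, d@B6, e@B5, f@B3}   OUT={a@B3, b@B7, c@B4, d@B6, e@B5, f@B3}
  B8:   IN={a@B3, b@B7, c@B4, d@B6, e@B5, f@B3}   OUT={a@B3, b@B7, c@B4, d@B6, e@B8, f@B8}
  B9:   IN={a@B3, b@B4, b@B7, c@B4, d@B6, e@B5, e@B8, f@B3, f@B8}   OUT={a@B3, b@B9, c@B9, d@B6, e@B9, f@B3, f@B8}

Merge at B2: IN[B2] = OUT[B1] = {a@B1, b@B1, c@B0, d@B1, f@B0}
Applying B2's transfer function to that IN value gives OUT[B2] (row B2 above).

Answer: {a@B1, b@B1, c@B0, d@B1, e@B2, f@B2}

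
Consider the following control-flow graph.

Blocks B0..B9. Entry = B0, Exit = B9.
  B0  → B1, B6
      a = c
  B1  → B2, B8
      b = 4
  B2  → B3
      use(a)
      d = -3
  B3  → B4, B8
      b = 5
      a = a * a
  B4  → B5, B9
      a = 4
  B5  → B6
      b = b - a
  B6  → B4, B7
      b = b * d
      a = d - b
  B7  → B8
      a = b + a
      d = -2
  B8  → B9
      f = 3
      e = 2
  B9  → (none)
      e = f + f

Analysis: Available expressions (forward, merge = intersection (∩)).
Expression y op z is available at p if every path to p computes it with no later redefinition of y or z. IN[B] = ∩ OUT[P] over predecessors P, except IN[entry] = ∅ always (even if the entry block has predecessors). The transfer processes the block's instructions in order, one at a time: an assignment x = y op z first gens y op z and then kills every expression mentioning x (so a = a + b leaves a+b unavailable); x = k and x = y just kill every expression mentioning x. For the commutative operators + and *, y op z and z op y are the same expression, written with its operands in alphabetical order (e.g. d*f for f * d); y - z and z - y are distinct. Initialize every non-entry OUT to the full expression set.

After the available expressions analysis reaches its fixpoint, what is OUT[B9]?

Answer: {f+f}

Trace:
Converged values:
  B0:  IN={}  OUT={}
  B1:  IN={}  OUT={}
  B2:  IN={}  OUT={}
  B3:  IN={}  OUT={}
  B4:  IN={}  OUT={}
  B5:  IN={}  OUT={}
  B6:  IN={}  OUT={d-b}
  B7:  IN={d-b}  OUT={}
  B8:  IN={}  OUT={}
  B9:  IN={}  OUT={f+f}

Merge at B9: IN[B9] = OUT[B4] ∩ OUT[B8] = {}
Applying B9's transfer function to that IN value gives OUT[B9] (row B9 above).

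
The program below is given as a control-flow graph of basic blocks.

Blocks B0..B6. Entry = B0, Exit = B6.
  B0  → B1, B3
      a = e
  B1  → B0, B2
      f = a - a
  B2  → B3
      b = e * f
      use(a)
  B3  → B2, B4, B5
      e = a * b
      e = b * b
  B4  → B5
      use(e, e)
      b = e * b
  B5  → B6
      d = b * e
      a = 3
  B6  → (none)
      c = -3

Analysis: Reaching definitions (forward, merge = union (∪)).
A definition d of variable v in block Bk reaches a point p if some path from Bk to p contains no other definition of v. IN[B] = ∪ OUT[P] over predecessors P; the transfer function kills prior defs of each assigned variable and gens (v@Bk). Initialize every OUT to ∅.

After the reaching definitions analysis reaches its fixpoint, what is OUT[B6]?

Answer: {a@B5, b@B2, b@B4, c@B6, d@B5, e@B3, f@B1}

Trace:
Per-block solution:
  B0:   IN={a@B0, f@B1}   OUT={a@B0, f@B1}
  B1:   IN={a@B0, f@B1}   OUT={a@B0, f@B1}
  B2:   IN={a@B0, b@B2, e@B3, f@B1}   OUT={a@B0, b@B2, e@B3, f@B1}
  B3:   IN={a@B0, b@B2, e@B3, f@B1}   OUT={a@B0, b@B2, e@B3, f@B1}
  B4:   IN={a@B0, b@B2, e@B3, f@B1}   OUT={a@B0, b@B4, e@B3, f@B1}
  B5:   IN={a@B0, b@B2, b@B4, e@B3, f@B1}   OUT={a@B5, b@B2, b@B4, d@B5, e@B3, f@B1}
  B6:   IN={a@B5, b@B2, b@B4, d@B5, e@B3, f@B1}   OUT={a@B5, b@B2, b@B4, c@B6, d@B5, e@B3, f@B1}

Merge at B6: IN[B6] = OUT[B5] = {a@B5, b@B2, b@B4, d@B5, e@B3, f@B1}
Applying B6's transfer function to that IN value gives OUT[B6] (row B6 above).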